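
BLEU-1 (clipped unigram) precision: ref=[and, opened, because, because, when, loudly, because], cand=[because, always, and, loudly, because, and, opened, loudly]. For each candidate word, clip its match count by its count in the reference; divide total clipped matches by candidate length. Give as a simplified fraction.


Reference word counts: {'and': 1, 'because': 3, 'loudly': 1, 'opened': 1, 'when': 1}
Checking each candidate word (with clipping):
  'because' -> in reference (ref count 3, used 1/3) -> match (matches: 1)
  'always' -> not in reference -> no match (matches: 1)
  'and' -> in reference (ref count 1, used 1/1) -> match (matches: 2)
  'loudly' -> in reference (ref count 1, used 1/1) -> match (matches: 3)
  'because' -> in reference (ref count 3, used 2/3) -> match (matches: 4)
  'and' -> ref count 1 already used up (1/1) -> clipped, no match (matches: 4)
  'opened' -> in reference (ref count 1, used 1/1) -> match (matches: 5)
  'loudly' -> ref count 1 already used up (1/1) -> clipped, no match (matches: 5)
Clipped matches: 5, Candidate length: 8
Precision = 5/8

5/8


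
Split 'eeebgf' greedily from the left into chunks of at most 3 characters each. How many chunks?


'eeebgf' has 6 characters.
Chunking with max size 3:
  Chunk 1: 'eee' (positions 0-2)
  Chunk 2: 'bgf' (positions 3-5)
Total chunks: ceil(6 / 3) = 2

2


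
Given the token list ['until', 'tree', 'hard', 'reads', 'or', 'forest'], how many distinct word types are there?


Listing all tokens and tracking unique types:
  Token 1: 'until' -> NEW (unique so far: 1)
  Token 2: 'tree' -> NEW (unique so far: 2)
  Token 3: 'hard' -> NEW (unique so far: 3)
  Token 4: 'reads' -> NEW (unique so far: 4)
  Token 5: 'or' -> NEW (unique so far: 5)
  Token 6: 'forest' -> NEW (unique so far: 6)
Unique types: ('forest', 'hard', 'or', 'reads', 'tree', 'until')
Vocabulary size: 6

6


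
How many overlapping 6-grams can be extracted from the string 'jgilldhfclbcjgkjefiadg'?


String 'jgilldhfclbcjgkjefiadg' has length L = 22.
Number of overlapping n-grams = L - n + 1
Substituting: 22 - 6 + 1 = 17

17


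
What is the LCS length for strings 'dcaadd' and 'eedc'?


DP table for LCS of 'dcaadd' and 'eedc':
       e  e  d  c
    0  0  0  0  0
  d 0  0  0  1  1
  c 0  0  0  1  2
  a 0  0  0  1  2
  a 0  0  0  1  2
  d 0  0  0  1  2
  d 0  0  0  1  2
LCS: 'dc'
LCS length = 2

2


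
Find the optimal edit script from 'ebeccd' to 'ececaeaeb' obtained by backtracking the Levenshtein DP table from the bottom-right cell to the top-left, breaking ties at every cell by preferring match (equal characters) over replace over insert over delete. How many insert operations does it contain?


Edit distance = 6. Backtracking from cell (6, 9) with preference match > replace > insert > delete,
then listing the resulting alignment 'ebeccd' -> 'ececaeaeb' left to right:
  Step 1: keep 'e'
  Step 2: replace b->c
  Step 3: keep 'e'
  Step 4: keep 'c'
  Step 5: insert 'a' [insertion #1]
  Step 6: insert 'e' [insertion #2]
  Step 7: insert 'a' [insertion #3]
  Step 8: replace c->e
  Step 9: replace d->b
Total insertions: 3

3


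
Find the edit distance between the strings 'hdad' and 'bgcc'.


Building DP table for s1='hdad' (len 4) and s2='bgcc' (len 4):
       b  g  c  c
    0  1  2  3  4
  h 1  1  2  3  4
  d 2  2  2  3  4
  a 3  3  3  3  4
  d 4  4  4  4  4
Edit distance = dp[4][4] = 4

4


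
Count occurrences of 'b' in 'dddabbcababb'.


Scanning 'dddabbcababb' for 'b':
  Position 4: 'b' -> MATCH (count: 1)
  Position 5: 'b' -> MATCH (count: 2)
  Position 8: 'b' -> MATCH (count: 3)
  Position 10: 'b' -> MATCH (count: 4)
  Position 11: 'b' -> MATCH (count: 5)
Total occurrences of 'b': 5

5


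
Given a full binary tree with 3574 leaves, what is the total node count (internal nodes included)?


Leaf nodes (terminals): 3574
Internal nodes = n - 1 = 3574 - 1 = 3573
Total = leaves + internal = 3574 + 3573 = 7147

7147


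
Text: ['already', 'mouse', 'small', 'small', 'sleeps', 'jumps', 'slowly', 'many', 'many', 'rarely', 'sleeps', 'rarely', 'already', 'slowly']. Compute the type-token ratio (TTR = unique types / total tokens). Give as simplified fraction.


Tokens: 14
Unique types: ('already', 'jumps', 'many', 'mouse', 'rarely', 'sleeps', 'slowly', 'small') = 8
TTR = 8/14
Simplify: divide both by 2 -> 4/7
TTR = 4/7

4/7


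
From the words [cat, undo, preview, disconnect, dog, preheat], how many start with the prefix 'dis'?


Checking each word for prefix 'dis':
  'cat' -> no (count: 0)
  'undo' -> no (count: 0)
  'preview' -> no (count: 0)
  'disconnect' -> YES, starts with 'dis' (count: 1)
  'dog' -> no (count: 1)
  'preheat' -> no (count: 1)
Total with prefix 'dis': 1

1


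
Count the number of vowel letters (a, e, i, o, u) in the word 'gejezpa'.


Scanning each character of 'gejezpa':
  Position 1: 'g' -> consonant (running count: 0)
  Position 2: 'e' -> vowel (running count: 1)
  Position 3: 'j' -> consonant (running count: 1)
  Position 4: 'e' -> vowel (running count: 2)
  Position 5: 'z' -> consonant (running count: 2)
  Position 6: 'p' -> consonant (running count: 2)
  Position 7: 'a' -> vowel (running count: 3)
Total vowels: 3

3


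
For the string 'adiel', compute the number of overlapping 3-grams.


String 'adiel' has length L = 5.
Number of overlapping n-grams = L - n + 1
Substituting: 5 - 3 + 1 = 3

3


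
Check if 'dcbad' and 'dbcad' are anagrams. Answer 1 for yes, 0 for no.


Sort characters of 'dcbad': 'abcdd'
Sort characters of 'dbcad': 'abcdd'
Sorted forms match -> they ARE anagrams
Result: 1

1


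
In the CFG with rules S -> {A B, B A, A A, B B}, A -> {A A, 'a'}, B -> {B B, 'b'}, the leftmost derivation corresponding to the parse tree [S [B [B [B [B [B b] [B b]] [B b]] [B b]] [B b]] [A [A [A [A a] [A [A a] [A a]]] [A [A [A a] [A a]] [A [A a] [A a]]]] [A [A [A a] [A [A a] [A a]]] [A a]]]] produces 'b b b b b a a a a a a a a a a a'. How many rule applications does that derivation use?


Every bracketed nonterminal node [X ...] in the tree is produced by exactly one rule application.
Reading the tree off as a leftmost derivation:
  Step 1: S  =>  B A   (applied S -> B A)
  Step 2: B A  =>  B B A   (applied B -> B B)
  Step 3: B B A  =>  B B B A   (applied B -> B B)
  Step 4: B B B A  =>  B B B B A   (applied B -> B B)
  Step 5: B B B B A  =>  B B B B B A   (applied B -> B B)
  Step 6: B B B B B A  =>  b B B B B A   (applied B -> b)
  Step 7: b B B B B A  =>  b b B B B A   (applied B -> b)
  Step 8: b b B B B A  =>  b b b B B A   (applied B -> b)
  Step 9: b b b B B A  =>  b b b b B A   (applied B -> b)
  Step 10: b b b b B A  =>  b b b b b A   (applied B -> b)
  Step 11: b b b b b A  =>  b b b b b A A   (applied A -> A A)
  Step 12: b b b b b A A  =>  b b b b b A A A   (applied A -> A A)
  Step 13: b b b b b A A A  =>  b b b b b A A A A   (applied A -> A A)
  Step 14: b b b b b A A A A  =>  b b b b b a A A A   (applied A -> a)
  Step 15: b b b b b a A A A  =>  b b b b b a A A A A   (applied A -> A A)
  Step 16: b b b b b a A A A A  =>  b b b b b a a A A A   (applied A -> a)
  Step 17: b b b b b a a A A A  =>  b b b b b a a a A A   (applied A -> a)
  Step 18: b b b b b a a a A A  =>  b b b b b a a a A A A   (applied A -> A A)
  Step 19: b b b b b a a a A A A  =>  b b b b b a a a A A A A   (applied A -> A A)
  Step 20: b b b b b a a a A A A A  =>  b b b b b a a a a A A A   (applied A -> a)
  Step 21: b b b b b a a a a A A A  =>  b b b b b a a a a a A A   (applied A -> a)
  Step 22: b b b b b a a a a a A A  =>  b b b b b a a a a a A A A   (applied A -> A A)
  Step 23: b b b b b a a a a a A A A  =>  b b b b b a a a a a a A A   (applied A -> a)
  Step 24: b b b b b a a a a a a A A  =>  b b b b b a a a a a a a A   (applied A -> a)
  Step 25: b b b b b a a a a a a a A  =>  b b b b b a a a a a a a A A   (applied A -> A A)
  Step 26: b b b b b a a a a a a a A A  =>  b b b b b a a a a a a a A A A   (applied A -> A A)
  Step 27: b b b b b a a a a a a a A A A  =>  b b b b b a a a a a a a a A A   (applied A -> a)
  Step 28: b b b b b a a a a a a a a A A  =>  b b b b b a a a a a a a a A A A   (applied A -> A A)
  Step 29: b b b b b a a a a a a a a A A A  =>  b b b b b a a a a a a a a a A A   (applied A -> a)
  Step 30: b b b b b a a a a a a a a a A A  =>  b b b b b a a a a a a a a a a A   (applied A -> a)
  Step 31: b b b b b a a a a a a a a a a A  =>  b b b b b a a a a a a a a a a a   (applied A -> a)
Final yield: b b b b b a a a a a a a a a a a
Total rewrite steps: 31

31


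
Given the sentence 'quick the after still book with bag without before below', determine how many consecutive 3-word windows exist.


Word trigrams from [10] words:
  Trigram 1: (quick the after)
  Trigram 2: (the after still)
  Trigram 3: (after still book)
  Trigram 4: (still book with)
  Trigram 5: (book with bag)
  Trigram 6: (with bag without)
  Trigram 7: (bag without before)
  Trigram 8: (without before below)
Total word trigrams: 10 - 2 = 8

8


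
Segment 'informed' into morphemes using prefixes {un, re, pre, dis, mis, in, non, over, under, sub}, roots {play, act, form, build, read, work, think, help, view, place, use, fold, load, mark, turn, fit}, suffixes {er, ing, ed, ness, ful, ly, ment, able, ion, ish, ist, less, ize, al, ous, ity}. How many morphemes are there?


Segmenting 'informed' against the inventory:
  'in' -> prefix (morpheme 1)
  'form' -> root (morpheme 2)
  'ed' -> suffix (morpheme 3)
Total morphemes: 3

3


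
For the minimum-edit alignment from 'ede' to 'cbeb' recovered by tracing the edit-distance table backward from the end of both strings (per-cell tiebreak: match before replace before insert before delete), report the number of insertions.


Edit distance = 3. Backtracking from cell (3, 4) with preference match > replace > insert > delete,
then listing the resulting alignment 'ede' -> 'cbeb' left to right:
  Step 1: replace e->c
  Step 2: replace d->b
  Step 3: keep 'e'
  Step 4: insert 'b' [insertion #1]
Total insertions: 1

1


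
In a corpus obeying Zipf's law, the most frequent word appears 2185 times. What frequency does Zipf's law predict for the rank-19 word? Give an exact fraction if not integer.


Zipf's law: freq(rank) = f1 / rank
f1 = 2185, rank = 19
freq = 2185 / 19
= 115

115


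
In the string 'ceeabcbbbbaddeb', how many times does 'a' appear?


Scanning 'ceeabcbbbbaddeb' for 'a':
  Position 3: 'a' -> MATCH (count: 1)
  Position 10: 'a' -> MATCH (count: 2)
Total occurrences of 'a': 2

2


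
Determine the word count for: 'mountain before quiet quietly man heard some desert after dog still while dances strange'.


Counting words by splitting on spaces:
  Word 1: 'mountain'
  Word 2: 'before'
  Word 3: 'quiet'
  Word 4: 'quietly'
  Word 5: 'man'
  Word 6: 'heard'
  Word 7: 'some'
  Word 8: 'desert'
  Word 9: 'after'
  Word 10: 'dog'
  Word 11: 'still'
  Word 12: 'while'
  Word 13: 'dances'
  Word 14: 'strange'
Total words: 14

14


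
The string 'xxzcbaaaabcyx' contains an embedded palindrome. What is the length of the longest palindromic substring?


Scanning 'xxzcbaaaabcyx' for palindromic substrings.
Substring at positions 3-10: 'cbaaaabc'.
Check: reverse('cbaaaabc') = 'cbaaaabc' -> palindrome confirmed.
Neighbouring characters ('z' / 'y') break symmetry, so it cannot extend further.
No longer palindromic substring exists; longest length = 8

8


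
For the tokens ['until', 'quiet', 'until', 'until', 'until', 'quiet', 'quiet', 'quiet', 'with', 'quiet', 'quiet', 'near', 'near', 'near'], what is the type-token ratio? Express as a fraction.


Tokens: 14
Unique types: ('near', 'quiet', 'until', 'with') = 4
TTR = 4/14
Simplify: divide both by 2 -> 2/7
TTR = 2/7

2/7


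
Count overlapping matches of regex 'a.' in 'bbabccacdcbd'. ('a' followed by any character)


Pattern: a. means 'a' followed by any character.
Scanning 'bbabccacdcbd' position-by-position:
  Pos 0: window 'bb' -> no
  Pos 1: window 'ba' -> no
  Pos 2: window 'ab' -> MATCH
  Pos 3: window 'bc' -> no
  Pos 4: window 'cc' -> no
  Pos 5: window 'ca' -> no
  Pos 6: window 'ac' -> MATCH
  Pos 7: window 'cd' -> no
  Pos 8: window 'dc' -> no
  Pos 9: window 'cb' -> no
  Pos 10: window 'bd' -> no
  Pos 11: window 'd' -> no
Total matches: 2

2


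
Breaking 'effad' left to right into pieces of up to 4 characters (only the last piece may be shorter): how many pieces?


'effad' has 5 characters.
Chunking with max size 4:
  Chunk 1: 'effa' (positions 0-3)
  Chunk 2: 'd' (positions 4-4)
Total chunks: ceil(5 / 4) = 2

2


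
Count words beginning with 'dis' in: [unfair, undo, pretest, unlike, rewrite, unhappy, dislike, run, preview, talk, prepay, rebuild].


Checking each word for prefix 'dis':
  'unfair' -> no (count: 0)
  'undo' -> no (count: 0)
  'pretest' -> no (count: 0)
  'unlike' -> no (count: 0)
  'rewrite' -> no (count: 0)
  'unhappy' -> no (count: 0)
  'dislike' -> YES, starts with 'dis' (count: 1)
  'run' -> no (count: 1)
  'preview' -> no (count: 1)
  'talk' -> no (count: 1)
  'prepay' -> no (count: 1)
  'rebuild' -> no (count: 1)
Total with prefix 'dis': 1

1


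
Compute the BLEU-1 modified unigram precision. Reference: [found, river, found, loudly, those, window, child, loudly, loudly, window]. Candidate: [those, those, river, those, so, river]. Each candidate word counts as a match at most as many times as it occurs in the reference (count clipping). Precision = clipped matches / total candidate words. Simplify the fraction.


Reference word counts: {'child': 1, 'found': 2, 'loudly': 3, 'river': 1, 'those': 1, 'window': 2}
Checking each candidate word (with clipping):
  'those' -> in reference (ref count 1, used 1/1) -> match (matches: 1)
  'those' -> ref count 1 already used up (1/1) -> clipped, no match (matches: 1)
  'river' -> in reference (ref count 1, used 1/1) -> match (matches: 2)
  'those' -> ref count 1 already used up (1/1) -> clipped, no match (matches: 2)
  'so' -> not in reference -> no match (matches: 2)
  'river' -> ref count 1 already used up (1/1) -> clipped, no match (matches: 2)
Clipped matches: 2, Candidate length: 6
Precision = 2/6 = 1/3

1/3


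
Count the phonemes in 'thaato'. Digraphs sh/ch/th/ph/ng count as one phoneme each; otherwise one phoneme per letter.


Parsing 'thaato' greedily, digraphs first:
  'th' -> digraph (1 consonant phoneme) (phonemes so far: 1)
  'a' -> vowel phoneme (phonemes so far: 2)
  'a' -> vowel phoneme (phonemes so far: 3)
  't' -> consonant phoneme (phonemes so far: 4)
  'o' -> vowel phoneme (phonemes so far: 5)
Total phonemes: 5

5


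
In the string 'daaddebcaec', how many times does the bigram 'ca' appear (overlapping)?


Scanning 'daaddebcaec' for bigram 'ca':
  Position 0: 'da' -> no
  Position 1: 'aa' -> no
  Position 2: 'ad' -> no
  Position 3: 'dd' -> no
  Position 4: 'de' -> no
  Position 5: 'eb' -> no
  Position 6: 'bc' -> no
  Position 7: 'ca' -> MATCH
  Position 8: 'ae' -> no
  Position 9: 'ec' -> no
Total matches: 1

1


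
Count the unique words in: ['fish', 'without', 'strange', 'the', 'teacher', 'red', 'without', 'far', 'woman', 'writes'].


Listing all tokens and tracking unique types:
  Token 1: 'fish' -> NEW (unique so far: 1)
  Token 2: 'without' -> NEW (unique so far: 2)
  Token 3: 'strange' -> NEW (unique so far: 3)
  Token 4: 'the' -> NEW (unique so far: 4)
  Token 5: 'teacher' -> NEW (unique so far: 5)
  Token 6: 'red' -> NEW (unique so far: 6)
  Token 7: 'without' -> duplicate (unique so far: 6)
  Token 8: 'far' -> NEW (unique so far: 7)
  Token 9: 'woman' -> NEW (unique so far: 8)
  Token 10: 'writes' -> NEW (unique so far: 9)
Unique types: ('far', 'fish', 'red', 'strange', 'teacher', 'the', 'without', 'woman', 'writes')
Vocabulary size: 9

9


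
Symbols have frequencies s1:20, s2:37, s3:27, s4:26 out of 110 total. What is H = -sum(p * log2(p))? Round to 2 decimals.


Computing entropy H = -sum(p_i * log2(p_i)):
  s1: p = 20/110 = 0.1818, -p*log2(p) = 0.4472
  s2: p = 37/110 = 0.3364, -p*log2(p) = 0.5287
  s3: p = 27/110 = 0.2455, -p*log2(p) = 0.4974
  s4: p = 26/110 = 0.2364, -p*log2(p) = 0.4919
H = sum of terms = 1.9652
Rounded to 2 decimals: 1.97

1.97


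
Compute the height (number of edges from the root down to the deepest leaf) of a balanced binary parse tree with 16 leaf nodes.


In a balanced binary tree with n leaves the deepest leaf is ceil(log2(n)) edges below the root.
log2(16) = 4.0000
ceil(4.0000) = 4
height (edges) = 4

4


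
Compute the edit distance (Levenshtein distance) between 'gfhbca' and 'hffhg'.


Building DP table for s1='gfhbca' (len 6) and s2='hffhg' (len 5):
       h  f  f  h  g
    0  1  2  3  4  5
  g 1  1  2  3  4  4
  f 2  2  1  2  3  4
  h 3  2  2  2  2  3
  b 4  3  3  3  3  3
  c 5  4  4  4  4  4
  a 6  5  5  5  5  5
Edit distance = dp[6][5] = 5

5


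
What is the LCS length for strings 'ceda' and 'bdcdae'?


DP table for LCS of 'ceda' and 'bdcdae':
       b  d  c  d  a  e
    0  0  0  0  0  0  0
  c 0  0  0  1  1  1  1
  e 0  0  0  1  1  1  2
  d 0  0  1  1  2  2  2
  a 0  0  1  1  2  3  3
LCS: 'cda'
LCS length = 3

3


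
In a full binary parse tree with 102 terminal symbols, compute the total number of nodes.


Leaf nodes (terminals): 102
Internal nodes = n - 1 = 102 - 1 = 101
Total = leaves + internal = 102 + 101 = 203

203


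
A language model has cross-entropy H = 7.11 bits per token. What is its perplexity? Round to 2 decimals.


Perplexity formula: PP = 2^H
H = 7.11
PP = 2^7.11
Decompose: 2^7.11 = 2^7 * 2^0.11
2^7 = 128, 2^0.11 ~ 1.0792282
PP ~ 128 * 1.0792282 = 138.1412096
Rounded to 2 decimals: 138.14

138.14


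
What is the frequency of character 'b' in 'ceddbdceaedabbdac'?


Scanning 'ceddbdceaedabbdac' for 'b':
  Position 4: 'b' -> MATCH (count: 1)
  Position 12: 'b' -> MATCH (count: 2)
  Position 13: 'b' -> MATCH (count: 3)
Total occurrences of 'b': 3

3


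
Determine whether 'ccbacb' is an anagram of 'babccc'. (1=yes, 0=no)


Sort characters of 'ccbacb': 'abbccc'
Sort characters of 'babccc': 'abbccc'
Sorted forms match -> they ARE anagrams
Result: 1

1


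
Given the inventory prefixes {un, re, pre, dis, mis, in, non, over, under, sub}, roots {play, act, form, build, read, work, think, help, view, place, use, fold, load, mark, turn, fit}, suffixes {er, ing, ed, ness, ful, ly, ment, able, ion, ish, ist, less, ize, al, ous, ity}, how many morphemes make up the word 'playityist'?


Segmenting 'playityist' against the inventory:
  'play' -> root (morpheme 1)
  'ity' -> suffix (morpheme 2)
  'ist' -> suffix (morpheme 3)
Total morphemes: 3

3


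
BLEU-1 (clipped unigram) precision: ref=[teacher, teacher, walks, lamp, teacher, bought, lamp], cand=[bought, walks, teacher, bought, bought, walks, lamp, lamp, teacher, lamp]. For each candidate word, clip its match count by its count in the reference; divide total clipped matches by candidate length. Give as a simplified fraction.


Reference word counts: {'bought': 1, 'lamp': 2, 'teacher': 3, 'walks': 1}
Checking each candidate word (with clipping):
  'bought' -> in reference (ref count 1, used 1/1) -> match (matches: 1)
  'walks' -> in reference (ref count 1, used 1/1) -> match (matches: 2)
  'teacher' -> in reference (ref count 3, used 1/3) -> match (matches: 3)
  'bought' -> ref count 1 already used up (1/1) -> clipped, no match (matches: 3)
  'bought' -> ref count 1 already used up (1/1) -> clipped, no match (matches: 3)
  'walks' -> ref count 1 already used up (1/1) -> clipped, no match (matches: 3)
  'lamp' -> in reference (ref count 2, used 1/2) -> match (matches: 4)
  'lamp' -> in reference (ref count 2, used 2/2) -> match (matches: 5)
  'teacher' -> in reference (ref count 3, used 2/3) -> match (matches: 6)
  'lamp' -> ref count 2 already used up (2/2) -> clipped, no match (matches: 6)
Clipped matches: 6, Candidate length: 10
Precision = 6/10 = 3/5

3/5


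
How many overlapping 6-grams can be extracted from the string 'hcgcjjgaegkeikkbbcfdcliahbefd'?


String 'hcgcjjgaegkeikkbbcfdcliahbefd' has length L = 29.
Number of overlapping n-grams = L - n + 1
Substituting: 29 - 6 + 1 = 24

24


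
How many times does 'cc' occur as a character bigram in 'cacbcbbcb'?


Scanning 'cacbcbbcb' for bigram 'cc':
  Position 0: 'ca' -> no
  Position 1: 'ac' -> no
  Position 2: 'cb' -> no
  Position 3: 'bc' -> no
  Position 4: 'cb' -> no
  Position 5: 'bb' -> no
  Position 6: 'bc' -> no
  Position 7: 'cb' -> no
Total matches: 0

0


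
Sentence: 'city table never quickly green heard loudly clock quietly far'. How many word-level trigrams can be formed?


Word trigrams from [10] words:
  Trigram 1: (city table never)
  Trigram 2: (table never quickly)
  Trigram 3: (never quickly green)
  Trigram 4: (quickly green heard)
  Trigram 5: (green heard loudly)
  Trigram 6: (heard loudly clock)
  Trigram 7: (loudly clock quietly)
  Trigram 8: (clock quietly far)
Total word trigrams: 10 - 2 = 8

8


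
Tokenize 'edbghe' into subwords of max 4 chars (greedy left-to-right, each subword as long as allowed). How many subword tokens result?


'edbghe' has 6 characters.
Chunking with max size 4:
  Chunk 1: 'edbg' (positions 0-3)
  Chunk 2: 'he' (positions 4-5)
Total chunks: ceil(6 / 4) = 2

2


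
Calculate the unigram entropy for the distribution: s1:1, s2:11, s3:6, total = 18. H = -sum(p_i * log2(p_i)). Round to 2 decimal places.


Computing entropy H = -sum(p_i * log2(p_i)):
  s1: p = 1/18 = 0.0556, -p*log2(p) = 0.2317
  s2: p = 11/18 = 0.6111, -p*log2(p) = 0.4342
  s3: p = 6/18 = 0.3333, -p*log2(p) = 0.5283
H = sum of terms = 1.1942
Rounded to 2 decimals: 1.19

1.19


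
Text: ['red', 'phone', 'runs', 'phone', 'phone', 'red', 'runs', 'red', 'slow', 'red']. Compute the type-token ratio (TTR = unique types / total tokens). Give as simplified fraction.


Tokens: 10
Unique types: ('phone', 'red', 'runs', 'slow') = 4
TTR = 4/10
Simplify: divide both by 2 -> 2/5
TTR = 2/5

2/5


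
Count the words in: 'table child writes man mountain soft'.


Counting words by splitting on spaces:
  Word 1: 'table'
  Word 2: 'child'
  Word 3: 'writes'
  Word 4: 'man'
  Word 5: 'mountain'
  Word 6: 'soft'
Total words: 6

6


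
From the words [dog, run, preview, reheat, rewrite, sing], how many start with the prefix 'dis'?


Checking each word for prefix 'dis':
  'dog' -> no (count: 0)
  'run' -> no (count: 0)
  'preview' -> no (count: 0)
  'reheat' -> no (count: 0)
  'rewrite' -> no (count: 0)
  'sing' -> no (count: 0)
Total with prefix 'dis': 0

0


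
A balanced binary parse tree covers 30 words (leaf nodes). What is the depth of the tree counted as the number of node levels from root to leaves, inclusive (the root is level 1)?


In a balanced binary tree with n leaves the deepest leaf is ceil(log2(n)) edges below the root,
so counting node levels inclusive of root and leaves gives ceil(log2(n)) + 1 levels.
log2(30) = 4.9069
ceil(4.9069) = 5
levels = 5 + 1 = 6

6


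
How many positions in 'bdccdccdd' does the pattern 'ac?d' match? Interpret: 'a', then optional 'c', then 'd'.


Pattern: ac?d means 'a', then optional 'c', then 'd'.
Scanning 'bdccdccdd' position-by-position:
  Pos 0: window 'bdc' -> no
  Pos 1: window 'dcc' -> no
  Pos 2: window 'ccd' -> no
  Pos 3: window 'cdc' -> no
  Pos 4: window 'dcc' -> no
  Pos 5: window 'ccd' -> no
  Pos 6: window 'cdd' -> no
  Pos 7: window 'dd' -> no
  Pos 8: window 'd' -> no
Total matches: 0

0


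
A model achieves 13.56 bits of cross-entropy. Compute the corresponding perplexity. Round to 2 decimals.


Perplexity formula: PP = 2^H
H = 13.56
PP = 2^13.56
Decompose: 2^13.56 = 2^13 * 2^0.56
2^13 = 8192, 2^0.56 ~ 1.4742692
PP ~ 8192 * 1.4742692 = 12077.2132864
Rounded to 2 decimals: 12077.21

12077.21


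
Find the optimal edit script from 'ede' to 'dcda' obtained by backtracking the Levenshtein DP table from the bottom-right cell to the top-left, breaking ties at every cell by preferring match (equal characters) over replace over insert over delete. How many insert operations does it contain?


Edit distance = 3. Backtracking from cell (3, 4) with preference match > replace > insert > delete,
then listing the resulting alignment 'ede' -> 'dcda' left to right:
  Step 1: insert 'd' [insertion #1]
  Step 2: replace e->c
  Step 3: keep 'd'
  Step 4: replace e->a
Total insertions: 1

1


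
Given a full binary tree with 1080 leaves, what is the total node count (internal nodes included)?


Leaf nodes (terminals): 1080
Internal nodes = n - 1 = 1080 - 1 = 1079
Total = leaves + internal = 1080 + 1079 = 2159

2159


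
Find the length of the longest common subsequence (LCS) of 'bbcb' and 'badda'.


DP table for LCS of 'bbcb' and 'badda':
       b  a  d  d  a
    0  0  0  0  0  0
  b 0  1  1  1  1  1
  b 0  1  1  1  1  1
  c 0  1  1  1  1  1
  b 0  1  1  1  1  1
LCS: 'b'
LCS length = 1

1


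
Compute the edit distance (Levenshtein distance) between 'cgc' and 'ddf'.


Building DP table for s1='cgc' (len 3) and s2='ddf' (len 3):
       d  d  f
    0  1  2  3
  c 1  1  2  3
  g 2  2  2  3
  c 3  3  3  3
Edit distance = dp[3][3] = 3

3


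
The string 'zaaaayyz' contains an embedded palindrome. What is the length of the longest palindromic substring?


Scanning 'zaaaayyz' for palindromic substrings.
Substring at positions 1-4: 'aaaa'.
Check: reverse('aaaa') = 'aaaa' -> palindrome confirmed.
Neighbouring characters ('z' / 'y') break symmetry, so it cannot extend further.
No longer palindromic substring exists; longest length = 4

4


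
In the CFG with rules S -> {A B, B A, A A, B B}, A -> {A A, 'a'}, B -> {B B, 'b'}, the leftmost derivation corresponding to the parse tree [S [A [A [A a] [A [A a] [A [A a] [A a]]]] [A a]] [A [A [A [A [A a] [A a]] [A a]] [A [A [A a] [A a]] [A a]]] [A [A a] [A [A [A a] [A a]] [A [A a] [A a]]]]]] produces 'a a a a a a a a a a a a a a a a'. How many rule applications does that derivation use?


Every bracketed nonterminal node [X ...] in the tree is produced by exactly one rule application.
Reading the tree off as a leftmost derivation:
  Step 1: S  =>  A A   (applied S -> A A)
  Step 2: A A  =>  A A A   (applied A -> A A)
  Step 3: A A A  =>  A A A A   (applied A -> A A)
  Step 4: A A A A  =>  a A A A   (applied A -> a)
  Step 5: a A A A  =>  a A A A A   (applied A -> A A)
  Step 6: a A A A A  =>  a a A A A   (applied A -> a)
  Step 7: a a A A A  =>  a a A A A A   (applied A -> A A)
  Step 8: a a A A A A  =>  a a a A A A   (applied A -> a)
  Step 9: a a a A A A  =>  a a a a A A   (applied A -> a)
  Step 10: a a a a A A  =>  a a a a a A   (applied A -> a)
  Step 11: a a a a a A  =>  a a a a a A A   (applied A -> A A)
  Step 12: a a a a a A A  =>  a a a a a A A A   (applied A -> A A)
  Step 13: a a a a a A A A  =>  a a a a a A A A A   (applied A -> A A)
  Step 14: a a a a a A A A A  =>  a a a a a A A A A A   (applied A -> A A)
  Step 15: a a a a a A A A A A  =>  a a a a a a A A A A   (applied A -> a)
  Step 16: a a a a a a A A A A  =>  a a a a a a a A A A   (applied A -> a)
  Step 17: a a a a a a a A A A  =>  a a a a a a a a A A   (applied A -> a)
  Step 18: a a a a a a a a A A  =>  a a a a a a a a A A A   (applied A -> A A)
  Step 19: a a a a a a a a A A A  =>  a a a a a a a a A A A A   (applied A -> A A)
  Step 20: a a a a a a a a A A A A  =>  a a a a a a a a a A A A   (applied A -> a)
  Step 21: a a a a a a a a a A A A  =>  a a a a a a a a a a A A   (applied A -> a)
  Step 22: a a a a a a a a a a A A  =>  a a a a a a a a a a a A   (applied A -> a)
  Step 23: a a a a a a a a a a a A  =>  a a a a a a a a a a a A A   (applied A -> A A)
  Step 24: a a a a a a a a a a a A A  =>  a a a a a a a a a a a a A   (applied A -> a)
  Step 25: a a a a a a a a a a a a A  =>  a a a a a a a a a a a a A A   (applied A -> A A)
  Step 26: a a a a a a a a a a a a A A  =>  a a a a a a a a a a a a A A A   (applied A -> A A)
  Step 27: a a a a a a a a a a a a A A A  =>  a a a a a a a a a a a a a A A   (applied A -> a)
  Step 28: a a a a a a a a a a a a a A A  =>  a a a a a a a a a a a a a a A   (applied A -> a)
  Step 29: a a a a a a a a a a a a a a A  =>  a a a a a a a a a a a a a a A A   (applied A -> A A)
  Step 30: a a a a a a a a a a a a a a A A  =>  a a a a a a a a a a a a a a a A   (applied A -> a)
  Step 31: a a a a a a a a a a a a a a a A  =>  a a a a a a a a a a a a a a a a   (applied A -> a)
Final yield: a a a a a a a a a a a a a a a a
Total rewrite steps: 31

31


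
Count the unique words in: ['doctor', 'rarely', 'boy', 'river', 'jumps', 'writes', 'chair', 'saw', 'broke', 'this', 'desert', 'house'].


Listing all tokens and tracking unique types:
  Token 1: 'doctor' -> NEW (unique so far: 1)
  Token 2: 'rarely' -> NEW (unique so far: 2)
  Token 3: 'boy' -> NEW (unique so far: 3)
  Token 4: 'river' -> NEW (unique so far: 4)
  Token 5: 'jumps' -> NEW (unique so far: 5)
  Token 6: 'writes' -> NEW (unique so far: 6)
  Token 7: 'chair' -> NEW (unique so far: 7)
  Token 8: 'saw' -> NEW (unique so far: 8)
  Token 9: 'broke' -> NEW (unique so far: 9)
  Token 10: 'this' -> NEW (unique so far: 10)
  Token 11: 'desert' -> NEW (unique so far: 11)
  Token 12: 'house' -> NEW (unique so far: 12)
Unique types: ('boy', 'broke', 'chair', 'desert', 'doctor', 'house', 'jumps', 'rarely', 'river', 'saw', 'this', 'writes')
Vocabulary size: 12

12


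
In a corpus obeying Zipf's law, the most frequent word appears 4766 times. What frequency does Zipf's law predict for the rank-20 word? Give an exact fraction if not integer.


Zipf's law: freq(rank) = f1 / rank
f1 = 4766, rank = 20
freq = 4766 / 20
GCD(4766, 20) = 2
Simplified: 2383/10

2383/10


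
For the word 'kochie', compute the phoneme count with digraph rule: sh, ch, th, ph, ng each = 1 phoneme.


Parsing 'kochie' greedily, digraphs first:
  'k' -> consonant phoneme (phonemes so far: 1)
  'o' -> vowel phoneme (phonemes so far: 2)
  'ch' -> digraph (1 consonant phoneme) (phonemes so far: 3)
  'i' -> vowel phoneme (phonemes so far: 4)
  'e' -> vowel phoneme (phonemes so far: 5)
Total phonemes: 5

5


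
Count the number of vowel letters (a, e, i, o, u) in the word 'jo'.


Scanning each character of 'jo':
  Position 1: 'j' -> consonant (running count: 0)
  Position 2: 'o' -> vowel (running count: 1)
Total vowels: 1

1


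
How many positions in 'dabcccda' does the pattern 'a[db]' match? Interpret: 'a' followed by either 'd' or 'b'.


Pattern: a[db] means 'a' followed by either 'd' or 'b'.
Scanning 'dabcccda' position-by-position:
  Pos 0: window 'da' -> no
  Pos 1: window 'ab' -> MATCH
  Pos 2: window 'bc' -> no
  Pos 3: window 'cc' -> no
  Pos 4: window 'cc' -> no
  Pos 5: window 'cd' -> no
  Pos 6: window 'da' -> no
  Pos 7: window 'a' -> no
Total matches: 1

1


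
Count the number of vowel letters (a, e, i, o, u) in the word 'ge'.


Scanning each character of 'ge':
  Position 1: 'g' -> consonant (running count: 0)
  Position 2: 'e' -> vowel (running count: 1)
Total vowels: 1

1


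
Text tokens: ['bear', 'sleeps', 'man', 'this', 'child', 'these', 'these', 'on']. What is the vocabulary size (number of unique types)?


Listing all tokens and tracking unique types:
  Token 1: 'bear' -> NEW (unique so far: 1)
  Token 2: 'sleeps' -> NEW (unique so far: 2)
  Token 3: 'man' -> NEW (unique so far: 3)
  Token 4: 'this' -> NEW (unique so far: 4)
  Token 5: 'child' -> NEW (unique so far: 5)
  Token 6: 'these' -> NEW (unique so far: 6)
  Token 7: 'these' -> duplicate (unique so far: 6)
  Token 8: 'on' -> NEW (unique so far: 7)
Unique types: ('bear', 'child', 'man', 'on', 'sleeps', 'these', 'this')
Vocabulary size: 7

7


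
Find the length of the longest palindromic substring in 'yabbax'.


Scanning 'yabbax' for palindromic substrings.
Substring at positions 1-4: 'abba'.
Check: reverse('abba') = 'abba' -> palindrome confirmed.
Neighbouring characters ('y' / 'x') break symmetry, so it cannot extend further.
No longer palindromic substring exists; longest length = 4

4


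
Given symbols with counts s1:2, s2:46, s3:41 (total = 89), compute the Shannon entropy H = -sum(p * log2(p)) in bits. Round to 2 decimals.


Computing entropy H = -sum(p_i * log2(p_i)):
  s1: p = 2/89 = 0.0225, -p*log2(p) = 0.1231
  s2: p = 46/89 = 0.5169, -p*log2(p) = 0.4921
  s3: p = 41/89 = 0.4607, -p*log2(p) = 0.5151
H = sum of terms = 1.1303
Rounded to 2 decimals: 1.13

1.13


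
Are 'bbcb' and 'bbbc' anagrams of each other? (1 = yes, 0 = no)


Sort characters of 'bbcb': 'bbbc'
Sort characters of 'bbbc': 'bbbc'
Sorted forms match -> they ARE anagrams
Result: 1

1


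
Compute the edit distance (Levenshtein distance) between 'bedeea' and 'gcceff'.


Building DP table for s1='bedeea' (len 6) and s2='gcceff' (len 6):
       g  c  c  e  f  f
    0  1  2  3  4  5  6
  b 1  1  2  3  4  5  6
  e 2  2  2  3  3  4  5
  d 3  3  3  3  4  4  5
  e 4  4  4  4  3  4  5
  e 5  5  5  5  4  4  5
  a 6  6  6  6  5  5  5
Edit distance = dp[6][6] = 5

5


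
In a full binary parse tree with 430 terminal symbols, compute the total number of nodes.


Leaf nodes (terminals): 430
Internal nodes = n - 1 = 430 - 1 = 429
Total = leaves + internal = 430 + 429 = 859

859


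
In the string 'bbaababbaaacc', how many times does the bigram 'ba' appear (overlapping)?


Scanning 'bbaababbaaacc' for bigram 'ba':
  Position 0: 'bb' -> no
  Position 1: 'ba' -> MATCH
  Position 2: 'aa' -> no
  Position 3: 'ab' -> no
  Position 4: 'ba' -> MATCH
  Position 5: 'ab' -> no
  Position 6: 'bb' -> no
  Position 7: 'ba' -> MATCH
  Position 8: 'aa' -> no
  Position 9: 'aa' -> no
  Position 10: 'ac' -> no
  Position 11: 'cc' -> no
Total matches: 3

3


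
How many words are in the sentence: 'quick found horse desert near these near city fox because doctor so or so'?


Counting words by splitting on spaces:
  Word 1: 'quick'
  Word 2: 'found'
  Word 3: 'horse'
  Word 4: 'desert'
  Word 5: 'near'
  Word 6: 'these'
  Word 7: 'near'
  Word 8: 'city'
  Word 9: 'fox'
  Word 10: 'because'
  Word 11: 'doctor'
  Word 12: 'so'
  Word 13: 'or'
  Word 14: 'so'
Total words: 14

14


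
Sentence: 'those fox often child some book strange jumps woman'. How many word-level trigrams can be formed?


Word trigrams from [9] words:
  Trigram 1: (those fox often)
  Trigram 2: (fox often child)
  Trigram 3: (often child some)
  Trigram 4: (child some book)
  Trigram 5: (some book strange)
  Trigram 6: (book strange jumps)
  Trigram 7: (strange jumps woman)
Total word trigrams: 9 - 2 = 7

7


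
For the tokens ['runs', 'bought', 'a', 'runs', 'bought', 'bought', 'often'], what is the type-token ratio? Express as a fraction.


Tokens: 7
Unique types: ('a', 'bought', 'often', 'runs') = 4
TTR = 4/7
Already in lowest terms.

4/7


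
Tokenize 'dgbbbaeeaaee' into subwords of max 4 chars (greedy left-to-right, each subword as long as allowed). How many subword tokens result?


'dgbbbaeeaaee' has 12 characters.
Chunking with max size 4:
  Chunk 1: 'dgbb' (positions 0-3)
  Chunk 2: 'baee' (positions 4-7)
  Chunk 3: 'aaee' (positions 8-11)
Total chunks: ceil(12 / 4) = 3

3


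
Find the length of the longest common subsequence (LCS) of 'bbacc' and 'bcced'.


DP table for LCS of 'bbacc' and 'bcced':
       b  c  c  e  d
    0  0  0  0  0  0
  b 0  1  1  1  1  1
  b 0  1  1  1  1  1
  a 0  1  1  1  1  1
  c 0  1  2  2  2  2
  c 0  1  2  3  3  3
LCS: 'bcc'
LCS length = 3

3


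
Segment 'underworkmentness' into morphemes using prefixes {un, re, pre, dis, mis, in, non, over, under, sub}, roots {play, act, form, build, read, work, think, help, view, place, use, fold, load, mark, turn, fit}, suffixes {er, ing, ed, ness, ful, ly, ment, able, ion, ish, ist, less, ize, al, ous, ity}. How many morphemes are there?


Segmenting 'underworkmentness' against the inventory:
  'under' -> prefix (morpheme 1)
  'work' -> root (morpheme 2)
  'ment' -> suffix (morpheme 3)
  'ness' -> suffix (morpheme 4)
Total morphemes: 4

4


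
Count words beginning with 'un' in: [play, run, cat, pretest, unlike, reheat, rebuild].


Checking each word for prefix 'un':
  'play' -> no (count: 0)
  'run' -> no (count: 0)
  'cat' -> no (count: 0)
  'pretest' -> no (count: 0)
  'unlike' -> YES, starts with 'un' (count: 1)
  'reheat' -> no (count: 1)
  'rebuild' -> no (count: 1)
Total with prefix 'un': 1

1


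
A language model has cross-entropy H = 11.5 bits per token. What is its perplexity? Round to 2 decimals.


Perplexity formula: PP = 2^H
H = 11.5
PP = 2^11.5
Decompose: 2^11.5 = 2^11 * 2^0.5 = 2^11 * sqrt(2)
2^11 = 2048, sqrt(2) ~ 1.4142136
PP ~ 2048 * 1.4142136 = 2896.3094528
Rounded to 2 decimals: 2896.31

2896.31


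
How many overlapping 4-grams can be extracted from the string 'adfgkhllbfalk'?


String 'adfgkhllbfalk' has length L = 13.
Number of overlapping n-grams = L - n + 1
Substituting: 13 - 4 + 1 = 10

10


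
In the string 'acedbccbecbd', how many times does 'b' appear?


Scanning 'acedbccbecbd' for 'b':
  Position 4: 'b' -> MATCH (count: 1)
  Position 7: 'b' -> MATCH (count: 2)
  Position 10: 'b' -> MATCH (count: 3)
Total occurrences of 'b': 3

3


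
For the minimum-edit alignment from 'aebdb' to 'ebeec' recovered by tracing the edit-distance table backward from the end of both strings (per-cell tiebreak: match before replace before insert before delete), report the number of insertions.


Edit distance = 4. Backtracking from cell (5, 5) with preference match > replace > insert > delete,
then listing the resulting alignment 'aebdb' -> 'ebeec' left to right:
  Step 1: delete 'a'
  Step 2: keep 'e'
  Step 3: keep 'b'
  Step 4: insert 'e' [insertion #1]
  Step 5: replace d->e
  Step 6: replace b->c
Total insertions: 1

1


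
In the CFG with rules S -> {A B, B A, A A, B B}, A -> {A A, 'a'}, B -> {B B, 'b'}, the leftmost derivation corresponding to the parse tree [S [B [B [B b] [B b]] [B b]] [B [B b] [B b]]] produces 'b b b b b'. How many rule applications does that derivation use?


Every bracketed nonterminal node [X ...] in the tree is produced by exactly one rule application.
Reading the tree off as a leftmost derivation:
  Step 1: S  =>  B B   (applied S -> B B)
  Step 2: B B  =>  B B B   (applied B -> B B)
  Step 3: B B B  =>  B B B B   (applied B -> B B)
  Step 4: B B B B  =>  b B B B   (applied B -> b)
  Step 5: b B B B  =>  b b B B   (applied B -> b)
  Step 6: b b B B  =>  b b b B   (applied B -> b)
  Step 7: b b b B  =>  b b b B B   (applied B -> B B)
  Step 8: b b b B B  =>  b b b b B   (applied B -> b)
  Step 9: b b b b B  =>  b b b b b   (applied B -> b)
Final yield: b b b b b
Total rewrite steps: 9

9


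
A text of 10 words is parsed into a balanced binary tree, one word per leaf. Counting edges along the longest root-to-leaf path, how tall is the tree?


In a balanced binary tree with n leaves the deepest leaf is ceil(log2(n)) edges below the root.
log2(10) = 3.3219
ceil(3.3219) = 4
height (edges) = 4

4


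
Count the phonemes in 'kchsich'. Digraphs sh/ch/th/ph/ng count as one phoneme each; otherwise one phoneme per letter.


Parsing 'kchsich' greedily, digraphs first:
  'k' -> consonant phoneme (phonemes so far: 1)
  'ch' -> digraph (1 consonant phoneme) (phonemes so far: 2)
  's' -> consonant phoneme (phonemes so far: 3)
  'i' -> vowel phoneme (phonemes so far: 4)
  'ch' -> digraph (1 consonant phoneme) (phonemes so far: 5)
Total phonemes: 5

5


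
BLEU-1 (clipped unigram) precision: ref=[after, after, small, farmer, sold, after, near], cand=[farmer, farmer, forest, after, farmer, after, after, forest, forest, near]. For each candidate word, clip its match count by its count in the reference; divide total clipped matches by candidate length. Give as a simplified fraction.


Reference word counts: {'after': 3, 'farmer': 1, 'near': 1, 'small': 1, 'sold': 1}
Checking each candidate word (with clipping):
  'farmer' -> in reference (ref count 1, used 1/1) -> match (matches: 1)
  'farmer' -> ref count 1 already used up (1/1) -> clipped, no match (matches: 1)
  'forest' -> not in reference -> no match (matches: 1)
  'after' -> in reference (ref count 3, used 1/3) -> match (matches: 2)
  'farmer' -> ref count 1 already used up (1/1) -> clipped, no match (matches: 2)
  'after' -> in reference (ref count 3, used 2/3) -> match (matches: 3)
  'after' -> in reference (ref count 3, used 3/3) -> match (matches: 4)
  'forest' -> not in reference -> no match (matches: 4)
  'forest' -> not in reference -> no match (matches: 4)
  'near' -> in reference (ref count 1, used 1/1) -> match (matches: 5)
Clipped matches: 5, Candidate length: 10
Precision = 5/10 = 1/2

1/2
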